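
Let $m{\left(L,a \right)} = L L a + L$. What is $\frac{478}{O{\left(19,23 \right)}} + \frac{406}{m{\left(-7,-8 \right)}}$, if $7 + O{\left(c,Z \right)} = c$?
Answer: $\frac{1475}{38} \approx 38.816$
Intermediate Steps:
$O{\left(c,Z \right)} = -7 + c$
$m{\left(L,a \right)} = L + a L^{2}$ ($m{\left(L,a \right)} = L^{2} a + L = a L^{2} + L = L + a L^{2}$)
$\frac{478}{O{\left(19,23 \right)}} + \frac{406}{m{\left(-7,-8 \right)}} = \frac{478}{-7 + 19} + \frac{406}{\left(-7\right) \left(1 - -56\right)} = \frac{478}{12} + \frac{406}{\left(-7\right) \left(1 + 56\right)} = 478 \cdot \frac{1}{12} + \frac{406}{\left(-7\right) 57} = \frac{239}{6} + \frac{406}{-399} = \frac{239}{6} + 406 \left(- \frac{1}{399}\right) = \frac{239}{6} - \frac{58}{57} = \frac{1475}{38}$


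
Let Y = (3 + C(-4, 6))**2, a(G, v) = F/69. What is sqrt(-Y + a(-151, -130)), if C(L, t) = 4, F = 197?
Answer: 4*I*sqrt(13731)/69 ≈ 6.793*I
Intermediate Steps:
a(G, v) = 197/69
Y = 49 (Y = (3 + 4)**2 = 7**2 = 49)
sqrt(-Y + a(-151, -130)) = sqrt(-1*49 + 197/69) = sqrt(-49 + 197/69) = sqrt(-3184/69) = 4*I*sqrt(13731)/69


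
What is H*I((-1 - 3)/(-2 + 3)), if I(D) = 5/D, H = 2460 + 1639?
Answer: -20495/4 ≈ -5123.8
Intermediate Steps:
H = 4099
H*I((-1 - 3)/(-2 + 3)) = 4099*(5/(((-1 - 3)/(-2 + 3)))) = 4099*(5/((-4/1))) = 4099*(5/((-4*1))) = 4099*(5/(-4)) = 4099*(5*(-¼)) = 4099*(-5/4) = -20495/4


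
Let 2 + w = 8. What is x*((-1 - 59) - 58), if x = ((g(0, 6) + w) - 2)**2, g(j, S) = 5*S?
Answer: -136408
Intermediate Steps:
w = 6 (w = -2 + 8 = 6)
x = 1156 (x = ((5*6 + 6) - 2)**2 = ((30 + 6) - 2)**2 = (36 - 2)**2 = 34**2 = 1156)
x*((-1 - 59) - 58) = 1156*((-1 - 59) - 58) = 1156*(-60 - 58) = 1156*(-118) = -136408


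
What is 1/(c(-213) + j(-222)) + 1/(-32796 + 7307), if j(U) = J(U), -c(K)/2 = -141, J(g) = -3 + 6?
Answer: 25204/7264365 ≈ 0.0034695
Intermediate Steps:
J(g) = 3
c(K) = 282 (c(K) = -2*(-141) = 282)
j(U) = 3
1/(c(-213) + j(-222)) + 1/(-32796 + 7307) = 1/(282 + 3) + 1/(-32796 + 7307) = 1/285 + 1/(-25489) = 1/285 - 1/25489 = 25204/7264365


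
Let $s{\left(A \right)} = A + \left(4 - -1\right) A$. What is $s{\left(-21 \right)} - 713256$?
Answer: $-713382$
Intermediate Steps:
$s{\left(A \right)} = 6 A$ ($s{\left(A \right)} = A + \left(4 + 1\right) A = A + 5 A = 6 A$)
$s{\left(-21 \right)} - 713256 = 6 \left(-21\right) - 713256 = -126 - 713256 = -713382$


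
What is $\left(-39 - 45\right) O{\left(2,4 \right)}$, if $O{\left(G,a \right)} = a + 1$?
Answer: $-420$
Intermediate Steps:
$O{\left(G,a \right)} = 1 + a$
$\left(-39 - 45\right) O{\left(2,4 \right)} = \left(-39 - 45\right) \left(1 + 4\right) = \left(-84\right) 5 = -420$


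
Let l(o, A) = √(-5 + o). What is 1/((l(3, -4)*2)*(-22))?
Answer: I*√2/88 ≈ 0.016071*I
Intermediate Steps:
1/((l(3, -4)*2)*(-22)) = 1/((√(-5 + 3)*2)*(-22)) = 1/((√(-2)*2)*(-22)) = 1/(((I*√2)*2)*(-22)) = 1/((2*I*√2)*(-22)) = 1/(-44*I*√2) = I*√2/88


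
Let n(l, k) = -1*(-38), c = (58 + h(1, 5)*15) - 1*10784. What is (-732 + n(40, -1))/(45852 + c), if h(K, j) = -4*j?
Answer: -347/17413 ≈ -0.019928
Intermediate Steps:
c = -11026 (c = (58 - 4*5*15) - 1*10784 = (58 - 20*15) - 10784 = (58 - 300) - 10784 = -242 - 10784 = -11026)
n(l, k) = 38
(-732 + n(40, -1))/(45852 + c) = (-732 + 38)/(45852 - 11026) = -694/34826 = -694*1/34826 = -347/17413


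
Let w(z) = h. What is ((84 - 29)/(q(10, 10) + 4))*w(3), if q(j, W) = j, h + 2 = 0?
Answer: -55/7 ≈ -7.8571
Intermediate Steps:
h = -2 (h = -2 + 0 = -2)
w(z) = -2
((84 - 29)/(q(10, 10) + 4))*w(3) = ((84 - 29)/(10 + 4))*(-2) = (55/14)*(-2) = -55/7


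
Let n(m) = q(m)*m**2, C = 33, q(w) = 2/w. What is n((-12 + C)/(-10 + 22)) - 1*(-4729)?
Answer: 9465/2 ≈ 4732.5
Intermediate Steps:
n(m) = 2*m (n(m) = (2/m)*m**2 = 2*m)
n((-12 + C)/(-10 + 22)) - 1*(-4729) = 2*((-12 + 33)/(-10 + 22)) - 1*(-4729) = 2*(21/12) + 4729 = 2*(21*(1/12)) + 4729 = 2*(7/4) + 4729 = 7/2 + 4729 = 9465/2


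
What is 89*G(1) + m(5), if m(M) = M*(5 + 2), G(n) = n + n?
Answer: 213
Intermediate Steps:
G(n) = 2*n
m(M) = 7*M (m(M) = M*7 = 7*M)
89*G(1) + m(5) = 89*(2*1) + 7*5 = 89*2 + 35 = 178 + 35 = 213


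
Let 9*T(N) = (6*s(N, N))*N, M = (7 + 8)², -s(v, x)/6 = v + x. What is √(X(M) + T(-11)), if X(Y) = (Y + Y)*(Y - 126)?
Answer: √43582 ≈ 208.76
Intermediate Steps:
s(v, x) = -6*v - 6*x (s(v, x) = -6*(v + x) = -6*v - 6*x)
M = 225 (M = 15² = 225)
T(N) = -8*N² (T(N) = ((6*(-6*N - 6*N))*N)/9 = ((6*(-12*N))*N)/9 = ((-72*N)*N)/9 = (-72*N²)/9 = -8*N²)
X(Y) = 2*Y*(-126 + Y) (X(Y) = (2*Y)*(-126 + Y) = 2*Y*(-126 + Y))
√(X(M) + T(-11)) = √(2*225*(-126 + 225) - 8*(-11)²) = √(2*225*99 - 8*121) = √(44550 - 968) = √43582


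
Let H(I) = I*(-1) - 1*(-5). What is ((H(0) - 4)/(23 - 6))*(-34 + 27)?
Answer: -7/17 ≈ -0.41176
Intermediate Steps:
H(I) = 5 - I (H(I) = -I + 5 = 5 - I)
((H(0) - 4)/(23 - 6))*(-34 + 27) = (((5 - 1*0) - 4)/(23 - 6))*(-34 + 27) = (((5 + 0) - 4)/17)*(-7) = ((5 - 4)*(1/17))*(-7) = (1*(1/17))*(-7) = (1/17)*(-7) = -7/17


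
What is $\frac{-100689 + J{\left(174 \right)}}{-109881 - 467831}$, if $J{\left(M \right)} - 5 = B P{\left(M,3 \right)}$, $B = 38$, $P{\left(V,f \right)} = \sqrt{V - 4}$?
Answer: $\frac{25171}{144428} - \frac{19 \sqrt{170}}{288856} \approx 0.17342$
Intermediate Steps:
$P{\left(V,f \right)} = \sqrt{-4 + V}$
$J{\left(M \right)} = 5 + 38 \sqrt{-4 + M}$
$\frac{-100689 + J{\left(174 \right)}}{-109881 - 467831} = \frac{-100689 + \left(5 + 38 \sqrt{-4 + 174}\right)}{-109881 - 467831} = \frac{-100689 + \left(5 + 38 \sqrt{170}\right)}{-577712} = \left(-100684 + 38 \sqrt{170}\right) \left(- \frac{1}{577712}\right) = \frac{25171}{144428} - \frac{19 \sqrt{170}}{288856}$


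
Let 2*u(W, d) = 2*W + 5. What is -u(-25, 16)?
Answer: 45/2 ≈ 22.500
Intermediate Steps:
u(W, d) = 5/2 + W (u(W, d) = (2*W + 5)/2 = (5 + 2*W)/2 = 5/2 + W)
-u(-25, 16) = -(5/2 - 25) = -1*(-45/2) = 45/2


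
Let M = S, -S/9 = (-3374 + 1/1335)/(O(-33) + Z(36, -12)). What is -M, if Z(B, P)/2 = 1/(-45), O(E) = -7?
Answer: 121615803/28213 ≈ 4310.6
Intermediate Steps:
Z(B, P) = -2/45 (Z(B, P) = 2/(-45) = 2*(-1/45) = -2/45)
S = -121615803/28213 (S = -9*(-3374 + 1/1335)/(-7 - 2/45) = -9*(-3374 + 1/1335)/(-317/45) = -(-13512867)*(-45)/(445*317) = -9*13512867/28213 = -121615803/28213 ≈ -4310.6)
M = -121615803/28213 ≈ -4310.6
-M = -1*(-121615803/28213) = 121615803/28213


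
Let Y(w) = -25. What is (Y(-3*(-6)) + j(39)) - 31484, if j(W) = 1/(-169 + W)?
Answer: -4096171/130 ≈ -31509.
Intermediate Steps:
(Y(-3*(-6)) + j(39)) - 31484 = (-25 + 1/(-169 + 39)) - 31484 = (-25 + 1/(-130)) - 31484 = (-25 - 1/130) - 31484 = -3251/130 - 31484 = -4096171/130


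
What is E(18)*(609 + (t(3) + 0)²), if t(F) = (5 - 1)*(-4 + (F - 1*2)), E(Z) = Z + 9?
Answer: 20331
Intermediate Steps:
E(Z) = 9 + Z
t(F) = -24 + 4*F (t(F) = 4*(-4 + (F - 2)) = 4*(-4 + (-2 + F)) = 4*(-6 + F) = -24 + 4*F)
E(18)*(609 + (t(3) + 0)²) = (9 + 18)*(609 + ((-24 + 4*3) + 0)²) = 27*(609 + ((-24 + 12) + 0)²) = 27*(609 + (-12 + 0)²) = 27*(609 + (-12)²) = 27*(609 + 144) = 27*753 = 20331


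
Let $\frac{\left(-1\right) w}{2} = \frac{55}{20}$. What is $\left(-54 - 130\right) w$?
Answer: $1012$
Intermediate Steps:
$w = - \frac{11}{2}$ ($w = - 2 \cdot \frac{55}{20} = - 2 \cdot 55 \cdot \frac{1}{20} = \left(-2\right) \frac{11}{4} = - \frac{11}{2} \approx -5.5$)
$\left(-54 - 130\right) w = \left(-54 - 130\right) \left(- \frac{11}{2}\right) = \left(-184\right) \left(- \frac{11}{2}\right) = 1012$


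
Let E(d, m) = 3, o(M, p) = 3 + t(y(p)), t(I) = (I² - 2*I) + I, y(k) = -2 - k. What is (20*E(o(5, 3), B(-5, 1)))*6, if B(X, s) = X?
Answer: 360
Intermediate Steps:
t(I) = I² - I
o(M, p) = 3 + (-3 - p)*(-2 - p) (o(M, p) = 3 + (-2 - p)*(-1 + (-2 - p)) = 3 + (-2 - p)*(-3 - p) = 3 + (-3 - p)*(-2 - p))
(20*E(o(5, 3), B(-5, 1)))*6 = (20*3)*6 = 60*6 = 360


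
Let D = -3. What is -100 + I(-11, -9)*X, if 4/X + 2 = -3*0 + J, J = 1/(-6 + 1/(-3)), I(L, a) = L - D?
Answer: -3492/41 ≈ -85.171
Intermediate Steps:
I(L, a) = 3 + L (I(L, a) = L - 1*(-3) = L + 3 = 3 + L)
J = -3/19 (J = 1/(-6 - ⅓) = 1/(-19/3) = -3/19 ≈ -0.15789)
X = -76/41 (X = 4/(-2 + (-3*0 - 3/19)) = 4/(-2 + (0 - 3/19)) = 4/(-2 - 3/19) = 4/(-41/19) = 4*(-19/41) = -76/41 ≈ -1.8537)
-100 + I(-11, -9)*X = -100 + (3 - 11)*(-76/41) = -100 - 8*(-76/41) = -100 + 608/41 = -3492/41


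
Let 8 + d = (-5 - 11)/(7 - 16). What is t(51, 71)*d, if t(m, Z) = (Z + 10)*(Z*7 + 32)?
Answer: -266616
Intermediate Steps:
d = -56/9 (d = -8 + (-5 - 11)/(7 - 16) = -8 - 16/(-9) = -8 - 16*(-⅑) = -8 + 16/9 = -56/9 ≈ -6.2222)
t(m, Z) = (10 + Z)*(32 + 7*Z) (t(m, Z) = (10 + Z)*(7*Z + 32) = (10 + Z)*(32 + 7*Z))
t(51, 71)*d = (320 + 7*71² + 102*71)*(-56/9) = (320 + 7*5041 + 7242)*(-56/9) = (320 + 35287 + 7242)*(-56/9) = 42849*(-56/9) = -266616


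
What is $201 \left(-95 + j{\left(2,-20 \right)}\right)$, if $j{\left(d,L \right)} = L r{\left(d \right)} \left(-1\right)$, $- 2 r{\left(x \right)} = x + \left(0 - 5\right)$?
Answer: $-13065$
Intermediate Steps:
$r{\left(x \right)} = \frac{5}{2} - \frac{x}{2}$ ($r{\left(x \right)} = - \frac{x + \left(0 - 5\right)}{2} = - \frac{x - 5}{2} = - \frac{-5 + x}{2} = \frac{5}{2} - \frac{x}{2}$)
$j{\left(d,L \right)} = - L \left(\frac{5}{2} - \frac{d}{2}\right)$ ($j{\left(d,L \right)} = L \left(\frac{5}{2} - \frac{d}{2}\right) \left(-1\right) = - L \left(\frac{5}{2} - \frac{d}{2}\right)$)
$201 \left(-95 + j{\left(2,-20 \right)}\right) = 201 \left(-95 + \frac{1}{2} \left(-20\right) \left(-5 + 2\right)\right) = 201 \left(-95 + \frac{1}{2} \left(-20\right) \left(-3\right)\right) = 201 \left(-95 + 30\right) = 201 \left(-65\right) = -13065$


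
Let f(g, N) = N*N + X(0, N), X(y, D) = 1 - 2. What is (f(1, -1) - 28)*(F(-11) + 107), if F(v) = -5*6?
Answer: -2156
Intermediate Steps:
F(v) = -30
X(y, D) = -1
f(g, N) = -1 + N² (f(g, N) = N*N - 1 = N² - 1 = -1 + N²)
(f(1, -1) - 28)*(F(-11) + 107) = ((-1 + (-1)²) - 28)*(-30 + 107) = ((-1 + 1) - 28)*77 = (0 - 28)*77 = -28*77 = -2156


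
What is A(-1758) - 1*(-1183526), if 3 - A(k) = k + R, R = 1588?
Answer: 1183699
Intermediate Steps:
A(k) = -1585 - k (A(k) = 3 - (k + 1588) = 3 - (1588 + k) = 3 + (-1588 - k) = -1585 - k)
A(-1758) - 1*(-1183526) = (-1585 - 1*(-1758)) - 1*(-1183526) = (-1585 + 1758) + 1183526 = 173 + 1183526 = 1183699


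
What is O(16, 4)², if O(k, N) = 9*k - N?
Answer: 19600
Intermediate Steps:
O(k, N) = -N + 9*k
O(16, 4)² = (-1*4 + 9*16)² = (-4 + 144)² = 140² = 19600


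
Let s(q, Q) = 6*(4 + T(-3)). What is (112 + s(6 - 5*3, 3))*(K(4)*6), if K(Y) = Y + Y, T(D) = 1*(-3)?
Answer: 5664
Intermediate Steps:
T(D) = -3
K(Y) = 2*Y
s(q, Q) = 6 (s(q, Q) = 6*(4 - 3) = 6*1 = 6)
(112 + s(6 - 5*3, 3))*(K(4)*6) = (112 + 6)*((2*4)*6) = 118*(8*6) = 118*48 = 5664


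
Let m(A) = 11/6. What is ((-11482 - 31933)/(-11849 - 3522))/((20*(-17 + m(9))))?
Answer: -1371/147238 ≈ -0.0093115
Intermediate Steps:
m(A) = 11/6 (m(A) = 11*(⅙) = 11/6)
((-11482 - 31933)/(-11849 - 3522))/((20*(-17 + m(9)))) = ((-11482 - 31933)/(-11849 - 3522))/((20*(-17 + 11/6))) = (-43415/(-15371))/((20*(-91/6))) = (-43415*(-1/15371))/(-910/3) = (2285/809)*(-3/910) = -1371/147238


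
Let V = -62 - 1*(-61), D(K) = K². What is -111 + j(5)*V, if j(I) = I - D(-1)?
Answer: -115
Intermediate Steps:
j(I) = -1 + I (j(I) = I - 1*(-1)² = I - 1*1 = I - 1 = -1 + I)
V = -1 (V = -62 + 61 = -1)
-111 + j(5)*V = -111 + (-1 + 5)*(-1) = -111 + 4*(-1) = -111 - 4 = -115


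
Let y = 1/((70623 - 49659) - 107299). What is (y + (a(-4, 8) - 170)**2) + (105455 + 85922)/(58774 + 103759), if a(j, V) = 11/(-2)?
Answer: 55769607269213/1810617620 ≈ 30801.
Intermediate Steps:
a(j, V) = -11/2 (a(j, V) = 11*(-1/2) = -11/2)
y = -1/86335 (y = 1/(20964 - 107299) = 1/(-86335) = -1/86335 ≈ -1.1583e-5)
(y + (a(-4, 8) - 170)**2) + (105455 + 85922)/(58774 + 103759) = (-1/86335 + (-11/2 - 170)**2) + (105455 + 85922)/(58774 + 103759) = (-1/86335 + (-351/2)**2) + 191377/162533 = (-1/86335 + 123201/4) + 191377*(1/162533) = 10636558331/345340 + 191377/162533 = 55769607269213/1810617620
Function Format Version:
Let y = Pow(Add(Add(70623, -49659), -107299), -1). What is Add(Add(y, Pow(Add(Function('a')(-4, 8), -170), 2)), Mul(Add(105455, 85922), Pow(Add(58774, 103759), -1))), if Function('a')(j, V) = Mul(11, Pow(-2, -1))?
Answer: Rational(55769607269213, 1810617620) ≈ 30801.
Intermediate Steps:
Function('a')(j, V) = Rational(-11, 2) (Function('a')(j, V) = Mul(11, Rational(-1, 2)) = Rational(-11, 2))
y = Rational(-1, 86335) (y = Pow(Add(20964, -107299), -1) = Pow(-86335, -1) = Rational(-1, 86335) ≈ -1.1583e-5)
Add(Add(y, Pow(Add(Function('a')(-4, 8), -170), 2)), Mul(Add(105455, 85922), Pow(Add(58774, 103759), -1))) = Add(Add(Rational(-1, 86335), Pow(Add(Rational(-11, 2), -170), 2)), Mul(Add(105455, 85922), Pow(Add(58774, 103759), -1))) = Add(Add(Rational(-1, 86335), Pow(Rational(-351, 2), 2)), Mul(191377, Pow(162533, -1))) = Add(Add(Rational(-1, 86335), Rational(123201, 4)), Mul(191377, Rational(1, 162533))) = Add(Rational(10636558331, 345340), Rational(191377, 162533)) = Rational(55769607269213, 1810617620)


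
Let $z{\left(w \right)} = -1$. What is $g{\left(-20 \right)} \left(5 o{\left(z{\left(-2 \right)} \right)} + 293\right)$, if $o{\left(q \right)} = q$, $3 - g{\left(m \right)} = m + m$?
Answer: $12384$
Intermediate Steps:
$g{\left(m \right)} = 3 - 2 m$ ($g{\left(m \right)} = 3 - \left(m + m\right) = 3 - 2 m$)
$g{\left(-20 \right)} \left(5 o{\left(z{\left(-2 \right)} \right)} + 293\right) = \left(3 - -40\right) \left(5 \left(-1\right) + 293\right) = \left(3 + 40\right) \left(-5 + 293\right) = 43 \cdot 288 = 12384$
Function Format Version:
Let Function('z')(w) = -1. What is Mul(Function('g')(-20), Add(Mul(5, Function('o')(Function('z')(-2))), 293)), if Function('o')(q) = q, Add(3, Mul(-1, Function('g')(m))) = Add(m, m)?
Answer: 12384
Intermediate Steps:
Function('g')(m) = Add(3, Mul(-2, m)) (Function('g')(m) = Add(3, Mul(-1, Add(m, m))) = Add(3, Mul(-1, Mul(2, m))) = Add(3, Mul(-2, m)))
Mul(Function('g')(-20), Add(Mul(5, Function('o')(Function('z')(-2))), 293)) = Mul(Add(3, Mul(-2, -20)), Add(Mul(5, -1), 293)) = Mul(Add(3, 40), Add(-5, 293)) = Mul(43, 288) = 12384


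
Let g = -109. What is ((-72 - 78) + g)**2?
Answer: 67081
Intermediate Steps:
((-72 - 78) + g)**2 = ((-72 - 78) - 109)**2 = (-150 - 109)**2 = (-259)**2 = 67081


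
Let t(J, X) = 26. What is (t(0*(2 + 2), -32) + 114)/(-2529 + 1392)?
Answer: -140/1137 ≈ -0.12313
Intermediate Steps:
(t(0*(2 + 2), -32) + 114)/(-2529 + 1392) = (26 + 114)/(-2529 + 1392) = 140/(-1137) = 140*(-1/1137) = -140/1137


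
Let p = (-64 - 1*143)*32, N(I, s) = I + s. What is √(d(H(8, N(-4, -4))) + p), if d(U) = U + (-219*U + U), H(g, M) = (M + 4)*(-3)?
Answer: 2*I*√2307 ≈ 96.063*I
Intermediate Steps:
H(g, M) = -12 - 3*M (H(g, M) = (4 + M)*(-3) = -12 - 3*M)
d(U) = -217*U (d(U) = U - 218*U = -217*U)
p = -6624 (p = (-64 - 143)*32 = -207*32 = -6624)
√(d(H(8, N(-4, -4))) + p) = √(-217*(-12 - 3*(-4 - 4)) - 6624) = √(-217*(-12 - 3*(-8)) - 6624) = √(-217*(-12 + 24) - 6624) = √(-217*12 - 6624) = √(-2604 - 6624) = √(-9228) = 2*I*√2307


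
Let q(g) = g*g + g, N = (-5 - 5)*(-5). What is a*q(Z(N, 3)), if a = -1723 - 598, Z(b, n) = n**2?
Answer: -208890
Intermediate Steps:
N = 50 (N = -10*(-5) = 50)
a = -2321
q(g) = g + g**2 (q(g) = g**2 + g = g + g**2)
a*q(Z(N, 3)) = -2321*3**2*(1 + 3**2) = -20889*(1 + 9) = -20889*10 = -2321*90 = -208890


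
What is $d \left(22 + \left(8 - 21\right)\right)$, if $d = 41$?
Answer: $369$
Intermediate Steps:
$d \left(22 + \left(8 - 21\right)\right) = 41 \left(22 + \left(8 - 21\right)\right) = 41 \left(22 - 13\right) = 41 \cdot 9 = 369$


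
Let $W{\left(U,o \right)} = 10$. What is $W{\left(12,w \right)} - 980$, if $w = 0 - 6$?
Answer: $-970$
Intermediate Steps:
$w = -6$ ($w = 0 - 6 = -6$)
$W{\left(12,w \right)} - 980 = 10 - 980 = -970$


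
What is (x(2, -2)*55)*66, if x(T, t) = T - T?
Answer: 0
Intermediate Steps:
x(T, t) = 0
(x(2, -2)*55)*66 = (0*55)*66 = 0*66 = 0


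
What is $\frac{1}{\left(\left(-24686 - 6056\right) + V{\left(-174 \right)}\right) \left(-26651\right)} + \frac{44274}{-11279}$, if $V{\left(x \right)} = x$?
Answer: $- \frac{36479222087305}{9293245382164} \approx -3.9253$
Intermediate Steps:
$\frac{1}{\left(\left(-24686 - 6056\right) + V{\left(-174 \right)}\right) \left(-26651\right)} + \frac{44274}{-11279} = \frac{1}{\left(\left(-24686 - 6056\right) - 174\right) \left(-26651\right)} + \frac{44274}{-11279} = \frac{1}{\left(-24686 - 6056\right) - 174} \left(- \frac{1}{26651}\right) + 44274 \left(- \frac{1}{11279}\right) = \frac{1}{-30742 - 174} \left(- \frac{1}{26651}\right) - \frac{44274}{11279} = \frac{1}{-30916} \left(- \frac{1}{26651}\right) - \frac{44274}{11279} = \left(- \frac{1}{30916}\right) \left(- \frac{1}{26651}\right) - \frac{44274}{11279} = \frac{1}{823942316} - \frac{44274}{11279} = - \frac{36479222087305}{9293245382164}$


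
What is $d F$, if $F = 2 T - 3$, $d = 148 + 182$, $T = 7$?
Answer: $3630$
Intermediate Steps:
$d = 330$
$F = 11$ ($F = 2 \cdot 7 - 3 = 14 - 3 = 11$)
$d F = 330 \cdot 11 = 3630$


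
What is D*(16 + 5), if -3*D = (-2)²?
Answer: -28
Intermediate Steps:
D = -4/3 (D = -⅓*(-2)² = -⅓*4 = -4/3 ≈ -1.3333)
D*(16 + 5) = -4*(16 + 5)/3 = -4/3*21 = -28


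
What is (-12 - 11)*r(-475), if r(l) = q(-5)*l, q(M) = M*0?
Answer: 0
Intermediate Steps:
q(M) = 0
r(l) = 0 (r(l) = 0*l = 0)
(-12 - 11)*r(-475) = (-12 - 11)*0 = -23*0 = 0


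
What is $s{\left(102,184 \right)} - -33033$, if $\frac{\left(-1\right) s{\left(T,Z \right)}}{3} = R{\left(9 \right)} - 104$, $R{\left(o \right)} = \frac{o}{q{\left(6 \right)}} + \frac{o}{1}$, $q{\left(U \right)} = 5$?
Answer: $\frac{166563}{5} \approx 33313.0$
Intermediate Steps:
$R{\left(o \right)} = \frac{6 o}{5}$ ($R{\left(o \right)} = \frac{o}{5} + \frac{o}{1} = o \frac{1}{5} + o 1 = \frac{o}{5} + o = \frac{6 o}{5}$)
$s{\left(T,Z \right)} = \frac{1398}{5}$ ($s{\left(T,Z \right)} = - 3 \left(\frac{6}{5} \cdot 9 - 104\right) = - 3 \left(\frac{54}{5} - 104\right) = \left(-3\right) \left(- \frac{466}{5}\right) = \frac{1398}{5}$)
$s{\left(102,184 \right)} - -33033 = \frac{1398}{5} - -33033 = \frac{1398}{5} + 33033 = \frac{166563}{5}$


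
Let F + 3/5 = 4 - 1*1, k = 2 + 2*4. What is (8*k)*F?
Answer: 192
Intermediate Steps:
k = 10 (k = 2 + 8 = 10)
F = 12/5 (F = -⅗ + (4 - 1*1) = -⅗ + (4 - 1) = -⅗ + 3 = 12/5 ≈ 2.4000)
(8*k)*F = (8*10)*(12/5) = 80*(12/5) = 192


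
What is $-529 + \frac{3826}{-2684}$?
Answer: $- \frac{711831}{1342} \approx -530.43$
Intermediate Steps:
$-529 + \frac{3826}{-2684} = -529 + 3826 \left(- \frac{1}{2684}\right) = -529 - \frac{1913}{1342} = - \frac{711831}{1342}$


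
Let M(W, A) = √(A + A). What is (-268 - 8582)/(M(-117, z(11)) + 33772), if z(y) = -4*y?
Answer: -37360275/142568509 + 4425*I*√22/285137018 ≈ -0.26205 + 7.279e-5*I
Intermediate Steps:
M(W, A) = √2*√A (M(W, A) = √(2*A) = √2*√A)
(-268 - 8582)/(M(-117, z(11)) + 33772) = (-268 - 8582)/(√2*√(-4*11) + 33772) = -8850/(√2*√(-44) + 33772) = -8850/(√2*(2*I*√11) + 33772) = -8850/(2*I*√22 + 33772) = -8850/(33772 + 2*I*√22)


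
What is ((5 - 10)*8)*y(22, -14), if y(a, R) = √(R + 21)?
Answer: -40*√7 ≈ -105.83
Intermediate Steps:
y(a, R) = √(21 + R)
((5 - 10)*8)*y(22, -14) = ((5 - 10)*8)*√(21 - 14) = (-5*8)*√7 = -40*√7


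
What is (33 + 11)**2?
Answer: 1936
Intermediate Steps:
(33 + 11)**2 = 44**2 = 1936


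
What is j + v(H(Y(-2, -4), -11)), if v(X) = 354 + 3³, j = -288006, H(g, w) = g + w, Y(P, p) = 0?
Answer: -287625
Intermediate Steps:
v(X) = 381 (v(X) = 354 + 27 = 381)
j + v(H(Y(-2, -4), -11)) = -288006 + 381 = -287625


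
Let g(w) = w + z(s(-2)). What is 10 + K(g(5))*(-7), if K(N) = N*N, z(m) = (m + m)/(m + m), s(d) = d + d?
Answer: -242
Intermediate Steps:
s(d) = 2*d
z(m) = 1 (z(m) = (2*m)/((2*m)) = (2*m)*(1/(2*m)) = 1)
g(w) = 1 + w (g(w) = w + 1 = 1 + w)
K(N) = N**2
10 + K(g(5))*(-7) = 10 + (1 + 5)**2*(-7) = 10 + 6**2*(-7) = 10 + 36*(-7) = 10 - 252 = -242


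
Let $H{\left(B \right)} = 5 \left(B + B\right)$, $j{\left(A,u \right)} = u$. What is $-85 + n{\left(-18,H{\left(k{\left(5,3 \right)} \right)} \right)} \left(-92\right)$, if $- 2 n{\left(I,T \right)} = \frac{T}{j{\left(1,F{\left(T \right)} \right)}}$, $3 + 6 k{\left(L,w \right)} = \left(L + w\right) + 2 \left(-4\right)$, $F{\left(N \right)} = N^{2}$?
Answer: $- \frac{471}{5} \approx -94.2$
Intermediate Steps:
$k{\left(L,w \right)} = - \frac{11}{6} + \frac{L}{6} + \frac{w}{6}$ ($k{\left(L,w \right)} = - \frac{1}{2} + \frac{\left(L + w\right) + 2 \left(-4\right)}{6} = - \frac{1}{2} + \frac{\left(L + w\right) - 8}{6} = - \frac{1}{2} + \frac{-8 + L + w}{6} = - \frac{1}{2} + \left(- \frac{4}{3} + \frac{L}{6} + \frac{w}{6}\right) = - \frac{11}{6} + \frac{L}{6} + \frac{w}{6}$)
$H{\left(B \right)} = 10 B$ ($H{\left(B \right)} = 5 \cdot 2 B = 10 B$)
$n{\left(I,T \right)} = - \frac{1}{2 T}$ ($n{\left(I,T \right)} = - \frac{T \frac{1}{T^{2}}}{2} = - \frac{1}{2 T}$)
$-85 + n{\left(-18,H{\left(k{\left(5,3 \right)} \right)} \right)} \left(-92\right) = -85 + - \frac{1}{2 \cdot 10 \left(- \frac{11}{6} + \frac{1}{6} \cdot 5 + \frac{1}{6} \cdot 3\right)} \left(-92\right) = -85 + - \frac{1}{2 \cdot 10 \left(- \frac{11}{6} + \frac{5}{6} + \frac{1}{2}\right)} \left(-92\right) = -85 + - \frac{1}{2 \cdot 10 \left(- \frac{1}{2}\right)} \left(-92\right) = -85 + - \frac{1}{2 \left(-5\right)} \left(-92\right) = -85 + \left(- \frac{1}{2}\right) \left(- \frac{1}{5}\right) \left(-92\right) = -85 + \frac{1}{10} \left(-92\right) = -85 - \frac{46}{5} = - \frac{471}{5}$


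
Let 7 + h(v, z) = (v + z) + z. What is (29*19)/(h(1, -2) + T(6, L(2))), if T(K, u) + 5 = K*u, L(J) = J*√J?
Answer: 2755/21 + 2204*√2/21 ≈ 279.62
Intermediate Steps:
L(J) = J^(3/2)
h(v, z) = -7 + v + 2*z (h(v, z) = -7 + ((v + z) + z) = -7 + (v + 2*z) = -7 + v + 2*z)
T(K, u) = -5 + K*u
(29*19)/(h(1, -2) + T(6, L(2))) = (29*19)/((-7 + 1 + 2*(-2)) + (-5 + 6*2^(3/2))) = 551/((-7 + 1 - 4) + (-5 + 6*(2*√2))) = 551/(-10 + (-5 + 12*√2)) = 551/(-15 + 12*√2)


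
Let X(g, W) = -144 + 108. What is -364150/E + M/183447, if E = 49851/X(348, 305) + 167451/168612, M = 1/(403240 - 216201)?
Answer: 3251146757143041067/12354240591494736 ≈ 263.16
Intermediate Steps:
X(g, W) = -36
M = 1/187039 ≈ 5.3465e-6
E = -19443168/14051 (E = 49851/(-36) + 167451/168612 = 49851*(-1/36) + 167451*(1/168612) = -5539/4 + 55817/56204 = -19443168/14051 ≈ -1383.8)
-364150/E + M/183447 = -364150/(-19443168/14051) + (1/187039)/183447 = -364150*(-14051/19443168) + (1/187039)*(1/183447) = 2558335825/9721584 + 1/34311743433 = 3251146757143041067/12354240591494736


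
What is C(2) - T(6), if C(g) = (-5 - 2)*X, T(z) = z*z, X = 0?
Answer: -36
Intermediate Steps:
T(z) = z²
C(g) = 0 (C(g) = (-5 - 2)*0 = -7*0 = 0)
C(2) - T(6) = 0 - 1*6² = 0 - 1*36 = 0 - 36 = -36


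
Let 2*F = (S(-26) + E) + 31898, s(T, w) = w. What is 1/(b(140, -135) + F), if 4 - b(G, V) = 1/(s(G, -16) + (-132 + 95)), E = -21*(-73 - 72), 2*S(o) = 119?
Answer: 212/3711117 ≈ 5.7126e-5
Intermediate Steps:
S(o) = 119/2 (S(o) = (½)*119 = 119/2)
E = 3045 (E = -21*(-145) = 3045)
b(G, V) = 213/53 (b(G, V) = 4 - 1/(-16 + (-132 + 95)) = 4 - 1/(-16 - 37) = 4 - 1/(-53) = 4 - 1*(-1/53) = 4 + 1/53 = 213/53)
F = 70005/4 (F = ((119/2 + 3045) + 31898)/2 = (6209/2 + 31898)/2 = (½)*(70005/2) = 70005/4 ≈ 17501.)
1/(b(140, -135) + F) = 1/(213/53 + 70005/4) = 1/(3711117/212) = 212/3711117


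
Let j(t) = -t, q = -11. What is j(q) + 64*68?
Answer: 4363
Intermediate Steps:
j(q) + 64*68 = -1*(-11) + 64*68 = 11 + 4352 = 4363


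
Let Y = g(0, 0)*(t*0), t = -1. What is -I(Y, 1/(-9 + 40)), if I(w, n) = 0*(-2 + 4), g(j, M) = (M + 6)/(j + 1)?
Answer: 0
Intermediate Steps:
g(j, M) = (6 + M)/(1 + j)
Y = 0 (Y = ((6 + 0)/(1 + 0))*(-1*0) = (6/1)*0 = (1*6)*0 = 6*0 = 0)
I(w, n) = 0 (I(w, n) = 0*2 = 0)
-I(Y, 1/(-9 + 40)) = -1*0 = 0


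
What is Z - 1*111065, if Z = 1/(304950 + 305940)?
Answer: -67848497849/610890 ≈ -1.1107e+5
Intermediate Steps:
Z = 1/610890 ≈ 1.6370e-6
Z - 1*111065 = 1/610890 - 1*111065 = 1/610890 - 111065 = -67848497849/610890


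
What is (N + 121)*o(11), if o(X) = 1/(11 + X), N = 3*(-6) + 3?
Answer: 53/11 ≈ 4.8182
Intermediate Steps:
N = -15 (N = -18 + 3 = -15)
(N + 121)*o(11) = (-15 + 121)/(11 + 11) = 106/22 = 106*(1/22) = 53/11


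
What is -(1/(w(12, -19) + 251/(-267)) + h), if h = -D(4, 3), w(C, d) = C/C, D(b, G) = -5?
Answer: -347/16 ≈ -21.688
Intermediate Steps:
w(C, d) = 1
h = 5 (h = -1*(-5) = 5)
-(1/(w(12, -19) + 251/(-267)) + h) = -(1/(1 + 251/(-267)) + 5) = -(1/(1 + 251*(-1/267)) + 5) = -(1/(1 - 251/267) + 5) = -(1/(16/267) + 5) = -(267/16 + 5) = -1*347/16 = -347/16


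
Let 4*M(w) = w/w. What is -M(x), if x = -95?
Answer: -¼ ≈ -0.25000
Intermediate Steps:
M(w) = ¼ (M(w) = (w/w)/4 = (¼)*1 = ¼)
-M(x) = -1*¼ = -¼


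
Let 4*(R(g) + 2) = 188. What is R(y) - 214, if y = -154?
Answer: -169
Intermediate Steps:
R(g) = 45 (R(g) = -2 + (¼)*188 = -2 + 47 = 45)
R(y) - 214 = 45 - 214 = -169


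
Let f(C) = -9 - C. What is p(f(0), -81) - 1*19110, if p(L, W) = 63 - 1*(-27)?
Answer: -19020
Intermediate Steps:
p(L, W) = 90 (p(L, W) = 63 + 27 = 90)
p(f(0), -81) - 1*19110 = 90 - 1*19110 = 90 - 19110 = -19020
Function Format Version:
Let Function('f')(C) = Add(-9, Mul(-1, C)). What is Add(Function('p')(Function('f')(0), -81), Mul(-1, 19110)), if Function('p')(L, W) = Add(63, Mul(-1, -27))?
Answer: -19020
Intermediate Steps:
Function('p')(L, W) = 90 (Function('p')(L, W) = Add(63, 27) = 90)
Add(Function('p')(Function('f')(0), -81), Mul(-1, 19110)) = Add(90, Mul(-1, 19110)) = Add(90, -19110) = -19020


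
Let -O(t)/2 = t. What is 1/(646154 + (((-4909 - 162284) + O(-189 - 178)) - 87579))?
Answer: 1/392116 ≈ 2.5503e-6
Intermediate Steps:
O(t) = -2*t
1/(646154 + (((-4909 - 162284) + O(-189 - 178)) - 87579)) = 1/(646154 + (((-4909 - 162284) - 2*(-189 - 178)) - 87579)) = 1/(646154 + ((-167193 - 2*(-367)) - 87579)) = 1/(646154 + ((-167193 + 734) - 87579)) = 1/(646154 + (-166459 - 87579)) = 1/(646154 - 254038) = 1/392116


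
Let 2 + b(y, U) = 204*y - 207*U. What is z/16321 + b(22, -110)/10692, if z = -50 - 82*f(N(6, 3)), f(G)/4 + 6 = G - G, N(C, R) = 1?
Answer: 116338108/43626033 ≈ 2.6667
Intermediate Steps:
b(y, U) = -2 - 207*U + 204*y (b(y, U) = -2 + (204*y - 207*U) = -2 + (-207*U + 204*y) = -2 - 207*U + 204*y)
f(G) = -24 (f(G) = -24 + 4*(G - G) = -24 + 4*0 = -24 + 0 = -24)
z = 1918 (z = -50 - 82*(-24) = -50 + 1968 = 1918)
z/16321 + b(22, -110)/10692 = 1918/16321 + (-2 - 207*(-110) + 204*22)/10692 = 1918*(1/16321) + (-2 + 22770 + 4488)*(1/10692) = 1918/16321 + 27256*(1/10692) = 1918/16321 + 6814/2673 = 116338108/43626033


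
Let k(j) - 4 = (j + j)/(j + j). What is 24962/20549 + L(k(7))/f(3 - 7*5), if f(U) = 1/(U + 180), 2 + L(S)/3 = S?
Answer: 27396230/20549 ≈ 1333.2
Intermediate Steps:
k(j) = 5 (k(j) = 4 + (j + j)/(j + j) = 4 + (2*j)/((2*j)) = 4 + (2*j)*(1/(2*j)) = 4 + 1 = 5)
L(S) = -6 + 3*S
f(U) = 1/(180 + U)
24962/20549 + L(k(7))/f(3 - 7*5) = 24962/20549 + (-6 + 3*5)/(1/(180 + (3 - 7*5))) = 24962*(1/20549) + (-6 + 15)/(1/(180 + (3 - 35))) = 24962/20549 + 9/(1/(180 - 32)) = 24962/20549 + 9/(1/148) = 24962/20549 + 9*148 = 24962/20549 + 1332 = 27396230/20549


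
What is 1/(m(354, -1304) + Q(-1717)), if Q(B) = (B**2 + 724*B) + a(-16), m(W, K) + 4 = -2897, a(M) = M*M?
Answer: 1/1702336 ≈ 5.8743e-7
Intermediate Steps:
a(M) = M**2
m(W, K) = -2901 (m(W, K) = -4 - 2897 = -2901)
Q(B) = 256 + B**2 + 724*B (Q(B) = (B**2 + 724*B) + (-16)**2 = (B**2 + 724*B) + 256 = 256 + B**2 + 724*B)
1/(m(354, -1304) + Q(-1717)) = 1/(-2901 + (256 + (-1717)**2 + 724*(-1717))) = 1/(-2901 + (256 + 2948089 - 1243108)) = 1/(-2901 + 1705237) = 1/1702336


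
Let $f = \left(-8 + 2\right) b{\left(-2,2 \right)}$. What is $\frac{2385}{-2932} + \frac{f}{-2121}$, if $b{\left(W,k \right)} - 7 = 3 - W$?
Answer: $- \frac{1615827}{2072924} \approx -0.77949$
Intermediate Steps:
$b{\left(W,k \right)} = 10 - W$ ($b{\left(W,k \right)} = 7 - \left(-3 + W\right) = 10 - W$)
$f = -72$ ($f = \left(-8 + 2\right) \left(10 - -2\right) = - 6 \left(10 + 2\right) = \left(-6\right) 12 = -72$)
$\frac{2385}{-2932} + \frac{f}{-2121} = \frac{2385}{-2932} - \frac{72}{-2121} = 2385 \left(- \frac{1}{2932}\right) - - \frac{24}{707} = - \frac{2385}{2932} + \frac{24}{707} = - \frac{1615827}{2072924}$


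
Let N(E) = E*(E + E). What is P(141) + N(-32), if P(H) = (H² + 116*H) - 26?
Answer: 38259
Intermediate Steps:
N(E) = 2*E² (N(E) = E*(2*E) = 2*E²)
P(H) = -26 + H² + 116*H
P(141) + N(-32) = (-26 + 141² + 116*141) + 2*(-32)² = (-26 + 19881 + 16356) + 2*1024 = 36211 + 2048 = 38259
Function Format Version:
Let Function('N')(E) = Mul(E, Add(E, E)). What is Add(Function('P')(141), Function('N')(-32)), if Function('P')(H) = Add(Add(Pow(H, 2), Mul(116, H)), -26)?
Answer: 38259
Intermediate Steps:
Function('N')(E) = Mul(2, Pow(E, 2)) (Function('N')(E) = Mul(E, Mul(2, E)) = Mul(2, Pow(E, 2)))
Function('P')(H) = Add(-26, Pow(H, 2), Mul(116, H))
Add(Function('P')(141), Function('N')(-32)) = Add(Add(-26, Pow(141, 2), Mul(116, 141)), Mul(2, Pow(-32, 2))) = Add(Add(-26, 19881, 16356), Mul(2, 1024)) = Add(36211, 2048) = 38259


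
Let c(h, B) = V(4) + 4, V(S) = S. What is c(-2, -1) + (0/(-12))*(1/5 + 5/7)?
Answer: 8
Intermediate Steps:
c(h, B) = 8 (c(h, B) = 4 + 4 = 8)
c(-2, -1) + (0/(-12))*(1/5 + 5/7) = 8 + (0/(-12))*(1/5 + 5/7) = 8 + (0*(-1/12))*(1*(⅕) + 5*(⅐)) = 8 + 0*(⅕ + 5/7) = 8 + 0*(32/35) = 8 + 0 = 8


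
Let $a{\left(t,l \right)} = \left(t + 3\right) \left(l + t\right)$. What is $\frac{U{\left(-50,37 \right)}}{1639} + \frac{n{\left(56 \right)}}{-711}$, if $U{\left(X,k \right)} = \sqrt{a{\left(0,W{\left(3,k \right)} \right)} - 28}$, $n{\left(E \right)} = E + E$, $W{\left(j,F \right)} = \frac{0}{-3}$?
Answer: $- \frac{112}{711} + \frac{2 i \sqrt{7}}{1639} \approx -0.15752 + 0.0032285 i$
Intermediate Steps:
$W{\left(j,F \right)} = 0$ ($W{\left(j,F \right)} = 0 \left(- \frac{1}{3}\right) = 0$)
$a{\left(t,l \right)} = \left(3 + t\right) \left(l + t\right)$
$n{\left(E \right)} = 2 E$
$U{\left(X,k \right)} = 2 i \sqrt{7}$ ($U{\left(X,k \right)} = \sqrt{\left(0^{2} + 3 \cdot 0 + 3 \cdot 0 + 0 \cdot 0\right) - 28} = \sqrt{\left(0 + 0 + 0 + 0\right) - 28} = \sqrt{0 - 28} = \sqrt{-28} = 2 i \sqrt{7}$)
$\frac{U{\left(-50,37 \right)}}{1639} + \frac{n{\left(56 \right)}}{-711} = \frac{2 i \sqrt{7}}{1639} + \frac{2 \cdot 56}{-711} = 2 i \sqrt{7} \cdot \frac{1}{1639} + 112 \left(- \frac{1}{711}\right) = \frac{2 i \sqrt{7}}{1639} - \frac{112}{711} = - \frac{112}{711} + \frac{2 i \sqrt{7}}{1639}$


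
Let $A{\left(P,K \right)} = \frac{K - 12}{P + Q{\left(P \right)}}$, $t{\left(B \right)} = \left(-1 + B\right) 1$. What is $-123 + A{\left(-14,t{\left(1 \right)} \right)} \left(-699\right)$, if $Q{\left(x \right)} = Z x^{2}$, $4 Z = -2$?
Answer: $- \frac{5541}{28} \approx -197.89$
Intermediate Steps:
$Z = - \frac{1}{2}$ ($Z = \frac{1}{4} \left(-2\right) = - \frac{1}{2} \approx -0.5$)
$Q{\left(x \right)} = - \frac{x^{2}}{2}$
$t{\left(B \right)} = -1 + B$
$A{\left(P,K \right)} = \frac{-12 + K}{P - \frac{P^{2}}{2}}$ ($A{\left(P,K \right)} = \frac{K - 12}{P - \frac{P^{2}}{2}} = \frac{-12 + K}{P - \frac{P^{2}}{2}}$)
$-123 + A{\left(-14,t{\left(1 \right)} \right)} \left(-699\right) = -123 + \frac{2 \left(12 - \left(-1 + 1\right)\right)}{\left(-14\right) \left(-2 - 14\right)} \left(-699\right) = -123 + 2 \left(- \frac{1}{14}\right) \frac{1}{-16} \left(12 - 0\right) \left(-699\right) = -123 + 2 \left(- \frac{1}{14}\right) \left(- \frac{1}{16}\right) \left(12 + 0\right) \left(-699\right) = -123 + 2 \left(- \frac{1}{14}\right) \left(- \frac{1}{16}\right) 12 \left(-699\right) = -123 + \frac{3}{28} \left(-699\right) = -123 - \frac{2097}{28} = - \frac{5541}{28}$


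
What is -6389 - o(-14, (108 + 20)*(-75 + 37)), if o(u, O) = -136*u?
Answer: -8293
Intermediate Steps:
-6389 - o(-14, (108 + 20)*(-75 + 37)) = -6389 - (-136)*(-14) = -6389 - 1*1904 = -6389 - 1904 = -8293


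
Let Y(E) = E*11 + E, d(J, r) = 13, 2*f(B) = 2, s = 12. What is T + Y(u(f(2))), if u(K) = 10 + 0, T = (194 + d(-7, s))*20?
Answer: 4260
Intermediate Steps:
f(B) = 1 (f(B) = (½)*2 = 1)
T = 4140 (T = (194 + 13)*20 = 207*20 = 4140)
u(K) = 10
Y(E) = 12*E (Y(E) = 11*E + E = 12*E)
T + Y(u(f(2))) = 4140 + 12*10 = 4140 + 120 = 4260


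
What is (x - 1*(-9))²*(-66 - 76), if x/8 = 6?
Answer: -461358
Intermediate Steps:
x = 48 (x = 8*6 = 48)
(x - 1*(-9))²*(-66 - 76) = (48 - 1*(-9))²*(-66 - 76) = (48 + 9)²*(-142) = 57²*(-142) = 3249*(-142) = -461358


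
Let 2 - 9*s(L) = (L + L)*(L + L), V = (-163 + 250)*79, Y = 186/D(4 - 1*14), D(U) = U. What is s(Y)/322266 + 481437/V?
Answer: 5818114536632/83060033175 ≈ 70.047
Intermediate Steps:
Y = -93/5 (Y = 186/(4 - 1*14) = 186/(4 - 14) = 186/(-10) = 186*(-⅒) = -93/5 ≈ -18.600)
V = 6873 (V = 87*79 = 6873)
s(L) = 2/9 - 4*L²/9 (s(L) = 2/9 - (L + L)*(L + L)/9 = 2/9 - 2*L*2*L/9 = 2/9 - 4*L²/9)
s(Y)/322266 + 481437/V = (2/9 - 4*(-93/5)²/9)/322266 + 481437/6873 = (2/9 - 4/9*8649/25)*(1/322266) + 481437*(1/6873) = (2/9 - 3844/25)*(1/322266) + 160479/2291 = -34546/225*1/322266 + 160479/2291 = -17273/36254925 + 160479/2291 = 5818114536632/83060033175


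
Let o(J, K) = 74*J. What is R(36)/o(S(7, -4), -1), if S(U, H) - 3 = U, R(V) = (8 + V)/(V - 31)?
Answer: 11/925 ≈ 0.011892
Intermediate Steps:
R(V) = (8 + V)/(-31 + V)
S(U, H) = 3 + U
R(36)/o(S(7, -4), -1) = ((8 + 36)/(-31 + 36))/((74*(3 + 7))) = (44/5)/((74*10)) = ((⅕)*44)/740 = (44/5)*(1/740) = 11/925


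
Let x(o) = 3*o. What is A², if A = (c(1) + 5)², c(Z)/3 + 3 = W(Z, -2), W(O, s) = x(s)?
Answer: 234256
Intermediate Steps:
W(O, s) = 3*s
c(Z) = -27 (c(Z) = -9 + 3*(3*(-2)) = -9 + 3*(-6) = -9 - 18 = -27)
A = 484 (A = (-27 + 5)² = (-22)² = 484)
A² = 484² = 234256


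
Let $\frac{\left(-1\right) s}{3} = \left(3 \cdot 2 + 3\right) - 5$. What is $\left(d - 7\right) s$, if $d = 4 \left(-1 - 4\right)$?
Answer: $324$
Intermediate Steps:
$s = -12$ ($s = - 3 \left(\left(3 \cdot 2 + 3\right) - 5\right) = - 3 \left(\left(6 + 3\right) - 5\right) = - 3 \left(9 - 5\right) = \left(-3\right) 4 = -12$)
$d = -20$ ($d = 4 \left(-5\right) = -20$)
$\left(d - 7\right) s = \left(-20 - 7\right) \left(-12\right) = \left(-27\right) \left(-12\right) = 324$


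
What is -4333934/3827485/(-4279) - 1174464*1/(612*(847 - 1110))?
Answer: 48575363226134/6656834634215 ≈ 7.2971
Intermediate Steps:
-4333934/3827485/(-4279) - 1174464*1/(612*(847 - 1110)) = -4333934*1/3827485*(-1/4279) - 1174464/((-263*612)) = -4333934/3827485*(-1/4279) - 1174464/(-160956) = 393994/1488891665 - 1174464*(-1/160956) = 393994/1488891665 + 32624/4471 = 48575363226134/6656834634215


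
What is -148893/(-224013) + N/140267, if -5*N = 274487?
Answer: 14311738608/52369385785 ≈ 0.27328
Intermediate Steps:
N = -274487/5 (N = -⅕*274487 = -274487/5 ≈ -54897.)
-148893/(-224013) + N/140267 = -148893/(-224013) - 274487/5/140267 = -148893*(-1/224013) - 274487/5*1/140267 = 49631/74671 - 274487/701335 = 14311738608/52369385785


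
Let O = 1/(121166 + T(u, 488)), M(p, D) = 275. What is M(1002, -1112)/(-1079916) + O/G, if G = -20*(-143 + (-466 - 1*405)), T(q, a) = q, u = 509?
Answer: -608046949/2387784269000 ≈ -0.00025465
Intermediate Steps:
O = 1/121675 (O = 1/(121166 + 509) = 1/121675 ≈ 8.2186e-6)
G = 20280 (G = -20*(-143 + (-466 - 405)) = -20*(-143 - 871) = -20*(-1014) = 20280)
M(1002, -1112)/(-1079916) + O/G = 275/(-1079916) + (1/121675)/20280 = 275*(-1/1079916) + (1/121675)*(1/20280) = -275/1079916 + 1/2467569000 = -608046949/2387784269000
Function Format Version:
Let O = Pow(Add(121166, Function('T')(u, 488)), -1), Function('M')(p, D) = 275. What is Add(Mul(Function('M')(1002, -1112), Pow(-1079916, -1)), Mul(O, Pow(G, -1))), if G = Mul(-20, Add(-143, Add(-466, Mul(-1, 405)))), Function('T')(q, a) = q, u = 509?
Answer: Rational(-608046949, 2387784269000) ≈ -0.00025465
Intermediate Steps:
O = Rational(1, 121675) (O = Pow(Add(121166, 509), -1) = Pow(121675, -1) = Rational(1, 121675) ≈ 8.2186e-6)
G = 20280 (G = Mul(-20, Add(-143, Add(-466, -405))) = Mul(-20, Add(-143, -871)) = Mul(-20, -1014) = 20280)
Add(Mul(Function('M')(1002, -1112), Pow(-1079916, -1)), Mul(O, Pow(G, -1))) = Add(Mul(275, Pow(-1079916, -1)), Mul(Rational(1, 121675), Pow(20280, -1))) = Add(Mul(275, Rational(-1, 1079916)), Mul(Rational(1, 121675), Rational(1, 20280))) = Add(Rational(-275, 1079916), Rational(1, 2467569000)) = Rational(-608046949, 2387784269000)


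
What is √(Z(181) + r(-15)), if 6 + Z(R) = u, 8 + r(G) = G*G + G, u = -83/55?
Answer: √588335/55 ≈ 13.946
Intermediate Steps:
u = -83/55 (u = -83*1/55 = -83/55 ≈ -1.5091)
r(G) = -8 + G + G² (r(G) = -8 + (G*G + G) = -8 + (G² + G) = -8 + (G + G²) = -8 + G + G²)
Z(R) = -413/55 (Z(R) = -6 - 83/55 = -413/55)
√(Z(181) + r(-15)) = √(-413/55 + (-8 - 15 + (-15)²)) = √(-413/55 + (-8 - 15 + 225)) = √(-413/55 + 202) = √(10697/55) = √588335/55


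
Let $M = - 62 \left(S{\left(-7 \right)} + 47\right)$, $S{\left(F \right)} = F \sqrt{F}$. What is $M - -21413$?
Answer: $18499 + 434 i \sqrt{7} \approx 18499.0 + 1148.3 i$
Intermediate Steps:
$S{\left(F \right)} = F^{\frac{3}{2}}$
$M = -2914 + 434 i \sqrt{7}$ ($M = - 62 \left(\left(-7\right)^{\frac{3}{2}} + 47\right) = - 62 \left(- 7 i \sqrt{7} + 47\right) = - 62 \left(47 - 7 i \sqrt{7}\right) = -2914 + 434 i \sqrt{7} \approx -2914.0 + 1148.3 i$)
$M - -21413 = \left(-2914 + 434 i \sqrt{7}\right) - -21413 = \left(-2914 + 434 i \sqrt{7}\right) + 21413 = 18499 + 434 i \sqrt{7}$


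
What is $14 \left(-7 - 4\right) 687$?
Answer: $-105798$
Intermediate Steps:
$14 \left(-7 - 4\right) 687 = 14 \left(-11\right) 687 = \left(-154\right) 687 = -105798$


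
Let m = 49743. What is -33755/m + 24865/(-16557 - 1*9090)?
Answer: -700858060/425252907 ≈ -1.6481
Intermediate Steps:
-33755/m + 24865/(-16557 - 1*9090) = -33755/49743 + 24865/(-16557 - 1*9090) = -33755*1/49743 + 24865/(-16557 - 9090) = -33755/49743 + 24865/(-25647) = -33755/49743 + 24865*(-1/25647) = -33755/49743 - 24865/25647 = -700858060/425252907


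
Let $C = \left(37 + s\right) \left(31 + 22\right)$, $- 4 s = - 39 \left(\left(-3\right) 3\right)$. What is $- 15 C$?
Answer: $\frac{161385}{4} \approx 40346.0$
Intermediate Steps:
$s = - \frac{351}{4}$ ($s = - \frac{\left(-39\right) \left(\left(-3\right) 3\right)}{4} = - \frac{\left(-39\right) \left(-9\right)}{4} = \left(- \frac{1}{4}\right) 351 = - \frac{351}{4} \approx -87.75$)
$C = - \frac{10759}{4}$ ($C = \left(37 - \frac{351}{4}\right) \left(31 + 22\right) = \left(- \frac{203}{4}\right) 53 = - \frac{10759}{4} \approx -2689.8$)
$- 15 C = \left(-15\right) \left(- \frac{10759}{4}\right) = \frac{161385}{4}$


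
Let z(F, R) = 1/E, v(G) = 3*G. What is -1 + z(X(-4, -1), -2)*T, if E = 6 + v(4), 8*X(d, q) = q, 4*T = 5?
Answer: -67/72 ≈ -0.93056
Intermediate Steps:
T = 5/4 (T = (¼)*5 = 5/4 ≈ 1.2500)
X(d, q) = q/8
E = 18 (E = 6 + 3*4 = 6 + 12 = 18)
z(F, R) = 1/18
-1 + z(X(-4, -1), -2)*T = -1 + (1/18)*(5/4) = -1 + 5/72 = -67/72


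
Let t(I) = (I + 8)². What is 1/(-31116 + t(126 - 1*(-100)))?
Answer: 1/23640 ≈ 4.2301e-5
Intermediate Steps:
t(I) = (8 + I)²
1/(-31116 + t(126 - 1*(-100))) = 1/(-31116 + (8 + (126 - 1*(-100)))²) = 1/(-31116 + (8 + (126 + 100))²) = 1/(-31116 + (8 + 226)²) = 1/(-31116 + 234²) = 1/(-31116 + 54756) = 1/23640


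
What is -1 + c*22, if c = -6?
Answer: -133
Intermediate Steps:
-1 + c*22 = -1 - 6*22 = -1 - 132 = -133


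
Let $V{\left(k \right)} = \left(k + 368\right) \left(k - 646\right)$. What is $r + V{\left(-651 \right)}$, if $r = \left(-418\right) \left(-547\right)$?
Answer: $595697$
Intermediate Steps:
$r = 228646$
$V{\left(k \right)} = \left(-646 + k\right) \left(368 + k\right)$ ($V{\left(k \right)} = \left(368 + k\right) \left(-646 + k\right) = \left(-646 + k\right) \left(368 + k\right)$)
$r + V{\left(-651 \right)} = 228646 - \left(56750 - 423801\right) = 228646 + \left(-237728 + 423801 + 180978\right) = 228646 + 367051 = 595697$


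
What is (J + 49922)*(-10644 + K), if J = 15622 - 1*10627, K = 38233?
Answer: 1515105113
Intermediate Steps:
J = 4995 (J = 15622 - 10627 = 4995)
(J + 49922)*(-10644 + K) = (4995 + 49922)*(-10644 + 38233) = 54917*27589 = 1515105113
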